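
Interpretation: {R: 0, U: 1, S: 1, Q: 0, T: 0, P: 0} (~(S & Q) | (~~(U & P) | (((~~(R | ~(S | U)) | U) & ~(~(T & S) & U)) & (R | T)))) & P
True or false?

S & Q = 1 & 0 = 0
~(S & Q) = ~0 = 1
U & P = 1 & 0 = 0
~(U & P) = ~0 = 1
~~(U & P) = ~1 = 0
S | U = 1 | 1 = 1
~(S | U) = ~1 = 0
R | ~(S | U) = 0 | 0 = 0
~(R | ~(S | U)) = ~0 = 1
~~(R | ~(S | U)) = ~1 = 0
~~(R | ~(S | U)) | U = 0 | 1 = 1
T & S = 0 & 1 = 0
~(T & S) = ~0 = 1
~(T & S) & U = 1 & 1 = 1
~(~(T & S) & U) = ~1 = 0
(~~(R | ~(S | U)) | U) & ~(~(T & S) & U) = 1 & 0 = 0
R | T = 0 | 0 = 0
((~~(R | ~(S | U)) | U) & ~(~(T & S) & U)) & (R | T) = 0 & 0 = 0
~~(U & P) | (((~~(R | ~(S | U)) | U) & ~(~(T & S) & U)) & (R | T)) = 0 | 0 = 0
~(S & Q) | (~~(U & P) | (((~~(R | ~(S | U)) | U) & ~(~(T & S) & U)) & (R | T))) = 1 | 0 = 1
(~(S & Q) | (~~(U & P) | (((~~(R | ~(S | U)) | U) & ~(~(T & S) & U)) & (R | T)))) & P = 1 & 0 = 0

0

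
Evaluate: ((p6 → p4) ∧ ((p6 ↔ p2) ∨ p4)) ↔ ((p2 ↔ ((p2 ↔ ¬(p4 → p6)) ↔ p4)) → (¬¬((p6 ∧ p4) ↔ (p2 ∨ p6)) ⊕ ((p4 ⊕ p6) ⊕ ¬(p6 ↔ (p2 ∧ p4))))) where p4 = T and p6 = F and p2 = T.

Substituting p4=T, p6=F, p2=T:
p6 → p4 = F → T = T
p6 ↔ p2 = F ↔ T = F
(p6 ↔ p2) ∨ p4 = F ∨ T = T
(p6 → p4) ∧ ((p6 ↔ p2) ∨ p4) = T ∧ T = T
p4 → p6 = T → F = F
¬(p4 → p6) = ¬F = T
p2 ↔ ¬(p4 → p6) = T ↔ T = T
(p2 ↔ ¬(p4 → p6)) ↔ p4 = T ↔ T = T
p2 ↔ ((p2 ↔ ¬(p4 → p6)) ↔ p4) = T ↔ T = T
p6 ∧ p4 = F ∧ T = F
p2 ∨ p6 = T ∨ F = T
(p6 ∧ p4) ↔ (p2 ∨ p6) = F ↔ T = F
¬((p6 ∧ p4) ↔ (p2 ∨ p6)) = ¬F = T
¬¬((p6 ∧ p4) ↔ (p2 ∨ p6)) = ¬T = F
p4 ⊕ p6 = T ⊕ F = T
p2 ∧ p4 = T ∧ T = T
p6 ↔ (p2 ∧ p4) = F ↔ T = F
¬(p6 ↔ (p2 ∧ p4)) = ¬F = T
(p4 ⊕ p6) ⊕ ¬(p6 ↔ (p2 ∧ p4)) = T ⊕ T = F
¬¬((p6 ∧ p4) ↔ (p2 ∨ p6)) ⊕ ((p4 ⊕ p6) ⊕ ¬(p6 ↔ (p2 ∧ p4))) = F ⊕ F = F
(p2 ↔ ((p2 ↔ ¬(p4 → p6)) ↔ p4)) → (¬¬((p6 ∧ p4) ↔ (p2 ∨ p6)) ⊕ ((p4 ⊕ p6) ⊕ ¬(p6 ↔ (p2 ∧ p4)))) = T → F = F
((p6 → p4) ∧ ((p6 ↔ p2) ∨ p4)) ↔ ((p2 ↔ ((p2 ↔ ¬(p4 → p6)) ↔ p4)) → (¬¬((p6 ∧ p4) ↔ (p2 ∨ p6)) ⊕ ((p4 ⊕ p6) ⊕ ¬(p6 ↔ (p2 ∧ p4))))) = T ↔ F = F

F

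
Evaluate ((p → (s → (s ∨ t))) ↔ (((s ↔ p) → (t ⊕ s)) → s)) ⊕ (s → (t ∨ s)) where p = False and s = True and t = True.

False

Substituting p=False, s=True, t=True:
s ∨ t = True ∨ True = True
s → (s ∨ t) = True → True = True
p → (s → (s ∨ t)) = False → True = True
s ↔ p = True ↔ False = False
t ⊕ s = True ⊕ True = False
(s ↔ p) → (t ⊕ s) = False → False = True
((s ↔ p) → (t ⊕ s)) → s = True → True = True
(p → (s → (s ∨ t))) ↔ (((s ↔ p) → (t ⊕ s)) → s) = True ↔ True = True
t ∨ s = True ∨ True = True
s → (t ∨ s) = True → True = True
((p → (s → (s ∨ t))) ↔ (((s ↔ p) → (t ⊕ s)) → s)) ⊕ (s → (t ∨ s)) = True ⊕ True = False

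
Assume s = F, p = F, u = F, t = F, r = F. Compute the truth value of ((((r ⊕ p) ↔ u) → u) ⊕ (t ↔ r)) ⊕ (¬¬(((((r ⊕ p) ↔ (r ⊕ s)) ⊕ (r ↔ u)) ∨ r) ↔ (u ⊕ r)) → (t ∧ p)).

r ⊕ p = F ⊕ F = F
(r ⊕ p) ↔ u = F ↔ F = T
((r ⊕ p) ↔ u) → u = T → F = F
t ↔ r = F ↔ F = T
(((r ⊕ p) ↔ u) → u) ⊕ (t ↔ r) = F ⊕ T = T
r ⊕ p = F ⊕ F = F
r ⊕ s = F ⊕ F = F
(r ⊕ p) ↔ (r ⊕ s) = F ↔ F = T
r ↔ u = F ↔ F = T
((r ⊕ p) ↔ (r ⊕ s)) ⊕ (r ↔ u) = T ⊕ T = F
(((r ⊕ p) ↔ (r ⊕ s)) ⊕ (r ↔ u)) ∨ r = F ∨ F = F
u ⊕ r = F ⊕ F = F
((((r ⊕ p) ↔ (r ⊕ s)) ⊕ (r ↔ u)) ∨ r) ↔ (u ⊕ r) = F ↔ F = T
¬(((((r ⊕ p) ↔ (r ⊕ s)) ⊕ (r ↔ u)) ∨ r) ↔ (u ⊕ r)) = ¬T = F
¬¬(((((r ⊕ p) ↔ (r ⊕ s)) ⊕ (r ↔ u)) ∨ r) ↔ (u ⊕ r)) = ¬F = T
t ∧ p = F ∧ F = F
¬¬(((((r ⊕ p) ↔ (r ⊕ s)) ⊕ (r ↔ u)) ∨ r) ↔ (u ⊕ r)) → (t ∧ p) = T → F = F
((((r ⊕ p) ↔ u) → u) ⊕ (t ↔ r)) ⊕ (¬¬(((((r ⊕ p) ↔ (r ⊕ s)) ⊕ (r ↔ u)) ∨ r) ↔ (u ⊕ r)) → (t ∧ p)) = T ⊕ F = T

T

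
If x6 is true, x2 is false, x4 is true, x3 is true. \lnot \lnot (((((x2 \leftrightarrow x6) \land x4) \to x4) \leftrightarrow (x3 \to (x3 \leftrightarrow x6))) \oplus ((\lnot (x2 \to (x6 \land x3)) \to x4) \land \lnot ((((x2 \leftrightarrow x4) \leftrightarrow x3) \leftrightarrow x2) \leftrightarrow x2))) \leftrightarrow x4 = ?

x2 \leftrightarrow x6 = F \leftrightarrow T = F
(x2 \leftrightarrow x6) \land x4 = F \land T = F
((x2 \leftrightarrow x6) \land x4) \to x4 = F \to T = T
x3 \leftrightarrow x6 = T \leftrightarrow T = T
x3 \to (x3 \leftrightarrow x6) = T \to T = T
(((x2 \leftrightarrow x6) \land x4) \to x4) \leftrightarrow (x3 \to (x3 \leftrightarrow x6)) = T \leftrightarrow T = T
x6 \land x3 = T \land T = T
x2 \to (x6 \land x3) = F \to T = T
\lnot (x2 \to (x6 \land x3)) = \lnot T = F
\lnot (x2 \to (x6 \land x3)) \to x4 = F \to T = T
x2 \leftrightarrow x4 = F \leftrightarrow T = F
(x2 \leftrightarrow x4) \leftrightarrow x3 = F \leftrightarrow T = F
((x2 \leftrightarrow x4) \leftrightarrow x3) \leftrightarrow x2 = F \leftrightarrow F = T
(((x2 \leftrightarrow x4) \leftrightarrow x3) \leftrightarrow x2) \leftrightarrow x2 = T \leftrightarrow F = F
\lnot ((((x2 \leftrightarrow x4) \leftrightarrow x3) \leftrightarrow x2) \leftrightarrow x2) = \lnot F = T
(\lnot (x2 \to (x6 \land x3)) \to x4) \land \lnot ((((x2 \leftrightarrow x4) \leftrightarrow x3) \leftrightarrow x2) \leftrightarrow x2) = T \land T = T
((((x2 \leftrightarrow x6) \land x4) \to x4) \leftrightarrow (x3 \to (x3 \leftrightarrow x6))) \oplus ((\lnot (x2 \to (x6 \land x3)) \to x4) \land \lnot ((((x2 \leftrightarrow x4) \leftrightarrow x3) \leftrightarrow x2) \leftrightarrow x2)) = T \oplus T = F
\lnot (((((x2 \leftrightarrow x6) \land x4) \to x4) \leftrightarrow (x3 \to (x3 \leftrightarrow x6))) \oplus ((\lnot (x2 \to (x6 \land x3)) \to x4) \land \lnot ((((x2 \leftrightarrow x4) \leftrightarrow x3) \leftrightarrow x2) \leftrightarrow x2))) = \lnot F = T
\lnot \lnot (((((x2 \leftrightarrow x6) \land x4) \to x4) \leftrightarrow (x3 \to (x3 \leftrightarrow x6))) \oplus ((\lnot (x2 \to (x6 \land x3)) \to x4) \land \lnot ((((x2 \leftrightarrow x4) \leftrightarrow x3) \leftrightarrow x2) \leftrightarrow x2))) = \lnot T = F
\lnot \lnot (((((x2 \leftrightarrow x6) \land x4) \to x4) \leftrightarrow (x3 \to (x3 \leftrightarrow x6))) \oplus ((\lnot (x2 \to (x6 \land x3)) \to x4) \land \lnot ((((x2 \leftrightarrow x4) \leftrightarrow x3) \leftrightarrow x2) \leftrightarrow x2))) \leftrightarrow x4 = F \leftrightarrow T = F

F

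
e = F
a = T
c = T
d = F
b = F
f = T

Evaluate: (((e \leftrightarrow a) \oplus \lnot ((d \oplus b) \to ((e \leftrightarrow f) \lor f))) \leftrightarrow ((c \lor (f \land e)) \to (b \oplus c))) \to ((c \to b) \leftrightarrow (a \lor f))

T

e \leftrightarrow a = F \leftrightarrow T = F
d \oplus b = F \oplus F = F
e \leftrightarrow f = F \leftrightarrow T = F
(e \leftrightarrow f) \lor f = F \lor T = T
(d \oplus b) \to ((e \leftrightarrow f) \lor f) = F \to T = T
\lnot ((d \oplus b) \to ((e \leftrightarrow f) \lor f)) = \lnot T = F
(e \leftrightarrow a) \oplus \lnot ((d \oplus b) \to ((e \leftrightarrow f) \lor f)) = F \oplus F = F
f \land e = T \land F = F
c \lor (f \land e) = T \lor F = T
b \oplus c = F \oplus T = T
(c \lor (f \land e)) \to (b \oplus c) = T \to T = T
((e \leftrightarrow a) \oplus \lnot ((d \oplus b) \to ((e \leftrightarrow f) \lor f))) \leftrightarrow ((c \lor (f \land e)) \to (b \oplus c)) = F \leftrightarrow T = F
c \to b = T \to F = F
a \lor f = T \lor T = T
(c \to b) \leftrightarrow (a \lor f) = F \leftrightarrow T = F
(((e \leftrightarrow a) \oplus \lnot ((d \oplus b) \to ((e \leftrightarrow f) \lor f))) \leftrightarrow ((c \lor (f \land e)) \to (b \oplus c))) \to ((c \to b) \leftrightarrow (a \lor f)) = F \to F = T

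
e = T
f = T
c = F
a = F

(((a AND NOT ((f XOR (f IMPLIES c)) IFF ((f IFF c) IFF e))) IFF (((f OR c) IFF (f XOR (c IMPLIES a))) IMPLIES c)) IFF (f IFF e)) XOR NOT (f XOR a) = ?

f IMPLIES c = T IMPLIES F = F
f XOR (f IMPLIES c) = T XOR F = T
f IFF c = T IFF F = F
(f IFF c) IFF e = F IFF T = F
(f XOR (f IMPLIES c)) IFF ((f IFF c) IFF e) = T IFF F = F
NOT ((f XOR (f IMPLIES c)) IFF ((f IFF c) IFF e)) = NOT F = T
a AND NOT ((f XOR (f IMPLIES c)) IFF ((f IFF c) IFF e)) = F AND T = F
f OR c = T OR F = T
c IMPLIES a = F IMPLIES F = T
f XOR (c IMPLIES a) = T XOR T = F
(f OR c) IFF (f XOR (c IMPLIES a)) = T IFF F = F
((f OR c) IFF (f XOR (c IMPLIES a))) IMPLIES c = F IMPLIES F = T
(a AND NOT ((f XOR (f IMPLIES c)) IFF ((f IFF c) IFF e))) IFF (((f OR c) IFF (f XOR (c IMPLIES a))) IMPLIES c) = F IFF T = F
f IFF e = T IFF T = T
((a AND NOT ((f XOR (f IMPLIES c)) IFF ((f IFF c) IFF e))) IFF (((f OR c) IFF (f XOR (c IMPLIES a))) IMPLIES c)) IFF (f IFF e) = F IFF T = F
f XOR a = T XOR F = T
NOT (f XOR a) = NOT T = F
(((a AND NOT ((f XOR (f IMPLIES c)) IFF ((f IFF c) IFF e))) IFF (((f OR c) IFF (f XOR (c IMPLIES a))) IMPLIES c)) IFF (f IFF e)) XOR NOT (f XOR a) = F XOR F = F

F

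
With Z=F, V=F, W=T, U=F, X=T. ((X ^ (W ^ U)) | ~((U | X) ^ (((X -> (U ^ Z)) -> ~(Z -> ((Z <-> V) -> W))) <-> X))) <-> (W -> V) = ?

F

W ^ U = T ^ F = T
X ^ (W ^ U) = T ^ T = F
U | X = F | T = T
U ^ Z = F ^ F = F
X -> (U ^ Z) = T -> F = F
Z <-> V = F <-> F = T
(Z <-> V) -> W = T -> T = T
Z -> ((Z <-> V) -> W) = F -> T = T
~(Z -> ((Z <-> V) -> W)) = ~T = F
(X -> (U ^ Z)) -> ~(Z -> ((Z <-> V) -> W)) = F -> F = T
((X -> (U ^ Z)) -> ~(Z -> ((Z <-> V) -> W))) <-> X = T <-> T = T
(U | X) ^ (((X -> (U ^ Z)) -> ~(Z -> ((Z <-> V) -> W))) <-> X) = T ^ T = F
~((U | X) ^ (((X -> (U ^ Z)) -> ~(Z -> ((Z <-> V) -> W))) <-> X)) = ~F = T
(X ^ (W ^ U)) | ~((U | X) ^ (((X -> (U ^ Z)) -> ~(Z -> ((Z <-> V) -> W))) <-> X)) = F | T = T
W -> V = T -> F = F
((X ^ (W ^ U)) | ~((U | X) ^ (((X -> (U ^ Z)) -> ~(Z -> ((Z <-> V) -> W))) <-> X))) <-> (W -> V) = T <-> F = F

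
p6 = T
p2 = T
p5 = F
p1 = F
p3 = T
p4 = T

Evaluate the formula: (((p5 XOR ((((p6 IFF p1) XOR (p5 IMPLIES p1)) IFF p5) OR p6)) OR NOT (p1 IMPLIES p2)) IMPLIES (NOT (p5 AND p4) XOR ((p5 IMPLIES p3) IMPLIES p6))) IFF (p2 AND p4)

Substituting p6=T, p2=T, p5=F, p1=F, p3=T, p4=T:
p6 IFF p1 = T IFF F = F
p5 IMPLIES p1 = F IMPLIES F = T
(p6 IFF p1) XOR (p5 IMPLIES p1) = F XOR T = T
((p6 IFF p1) XOR (p5 IMPLIES p1)) IFF p5 = T IFF F = F
(((p6 IFF p1) XOR (p5 IMPLIES p1)) IFF p5) OR p6 = F OR T = T
p5 XOR ((((p6 IFF p1) XOR (p5 IMPLIES p1)) IFF p5) OR p6) = F XOR T = T
p1 IMPLIES p2 = F IMPLIES T = T
NOT (p1 IMPLIES p2) = NOT T = F
(p5 XOR ((((p6 IFF p1) XOR (p5 IMPLIES p1)) IFF p5) OR p6)) OR NOT (p1 IMPLIES p2) = T OR F = T
p5 AND p4 = F AND T = F
NOT (p5 AND p4) = NOT F = T
p5 IMPLIES p3 = F IMPLIES T = T
(p5 IMPLIES p3) IMPLIES p6 = T IMPLIES T = T
NOT (p5 AND p4) XOR ((p5 IMPLIES p3) IMPLIES p6) = T XOR T = F
((p5 XOR ((((p6 IFF p1) XOR (p5 IMPLIES p1)) IFF p5) OR p6)) OR NOT (p1 IMPLIES p2)) IMPLIES (NOT (p5 AND p4) XOR ((p5 IMPLIES p3) IMPLIES p6)) = T IMPLIES F = F
p2 AND p4 = T AND T = T
(((p5 XOR ((((p6 IFF p1) XOR (p5 IMPLIES p1)) IFF p5) OR p6)) OR NOT (p1 IMPLIES p2)) IMPLIES (NOT (p5 AND p4) XOR ((p5 IMPLIES p3) IMPLIES p6))) IFF (p2 AND p4) = F IFF T = F

F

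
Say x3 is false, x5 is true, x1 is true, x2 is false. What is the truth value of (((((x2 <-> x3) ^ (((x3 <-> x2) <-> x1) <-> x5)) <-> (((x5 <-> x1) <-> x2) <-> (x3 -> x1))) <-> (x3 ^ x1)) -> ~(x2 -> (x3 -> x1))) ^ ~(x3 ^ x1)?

False

x2 <-> x3 = False <-> False = True
x3 <-> x2 = False <-> False = True
(x3 <-> x2) <-> x1 = True <-> True = True
((x3 <-> x2) <-> x1) <-> x5 = True <-> True = True
(x2 <-> x3) ^ (((x3 <-> x2) <-> x1) <-> x5) = True ^ True = False
x5 <-> x1 = True <-> True = True
(x5 <-> x1) <-> x2 = True <-> False = False
x3 -> x1 = False -> True = True
((x5 <-> x1) <-> x2) <-> (x3 -> x1) = False <-> True = False
((x2 <-> x3) ^ (((x3 <-> x2) <-> x1) <-> x5)) <-> (((x5 <-> x1) <-> x2) <-> (x3 -> x1)) = False <-> False = True
x3 ^ x1 = False ^ True = True
(((x2 <-> x3) ^ (((x3 <-> x2) <-> x1) <-> x5)) <-> (((x5 <-> x1) <-> x2) <-> (x3 -> x1))) <-> (x3 ^ x1) = True <-> True = True
x3 -> x1 = False -> True = True
x2 -> (x3 -> x1) = False -> True = True
~(x2 -> (x3 -> x1)) = ~True = False
((((x2 <-> x3) ^ (((x3 <-> x2) <-> x1) <-> x5)) <-> (((x5 <-> x1) <-> x2) <-> (x3 -> x1))) <-> (x3 ^ x1)) -> ~(x2 -> (x3 -> x1)) = True -> False = False
x3 ^ x1 = False ^ True = True
~(x3 ^ x1) = ~True = False
(((((x2 <-> x3) ^ (((x3 <-> x2) <-> x1) <-> x5)) <-> (((x5 <-> x1) <-> x2) <-> (x3 -> x1))) <-> (x3 ^ x1)) -> ~(x2 -> (x3 -> x1))) ^ ~(x3 ^ x1) = False ^ False = False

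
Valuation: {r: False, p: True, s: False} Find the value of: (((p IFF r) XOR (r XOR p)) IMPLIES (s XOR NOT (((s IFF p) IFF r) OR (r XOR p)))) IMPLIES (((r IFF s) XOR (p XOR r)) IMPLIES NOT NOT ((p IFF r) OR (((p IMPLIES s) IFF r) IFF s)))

True

p IFF r = True IFF False = False
r XOR p = False XOR True = True
(p IFF r) XOR (r XOR p) = False XOR True = True
s IFF p = False IFF True = False
(s IFF p) IFF r = False IFF False = True
r XOR p = False XOR True = True
((s IFF p) IFF r) OR (r XOR p) = True OR True = True
NOT (((s IFF p) IFF r) OR (r XOR p)) = NOT True = False
s XOR NOT (((s IFF p) IFF r) OR (r XOR p)) = False XOR False = False
((p IFF r) XOR (r XOR p)) IMPLIES (s XOR NOT (((s IFF p) IFF r) OR (r XOR p))) = True IMPLIES False = False
r IFF s = False IFF False = True
p XOR r = True XOR False = True
(r IFF s) XOR (p XOR r) = True XOR True = False
p IFF r = True IFF False = False
p IMPLIES s = True IMPLIES False = False
(p IMPLIES s) IFF r = False IFF False = True
((p IMPLIES s) IFF r) IFF s = True IFF False = False
(p IFF r) OR (((p IMPLIES s) IFF r) IFF s) = False OR False = False
NOT ((p IFF r) OR (((p IMPLIES s) IFF r) IFF s)) = NOT False = True
NOT NOT ((p IFF r) OR (((p IMPLIES s) IFF r) IFF s)) = NOT True = False
((r IFF s) XOR (p XOR r)) IMPLIES NOT NOT ((p IFF r) OR (((p IMPLIES s) IFF r) IFF s)) = False IMPLIES False = True
(((p IFF r) XOR (r XOR p)) IMPLIES (s XOR NOT (((s IFF p) IFF r) OR (r XOR p)))) IMPLIES (((r IFF s) XOR (p XOR r)) IMPLIES NOT NOT ((p IFF r) OR (((p IMPLIES s) IFF r) IFF s))) = False IMPLIES True = True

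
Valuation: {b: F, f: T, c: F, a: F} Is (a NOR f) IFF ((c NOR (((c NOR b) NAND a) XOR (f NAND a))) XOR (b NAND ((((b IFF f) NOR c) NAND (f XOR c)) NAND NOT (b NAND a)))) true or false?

a NOR f = F NOR T = F
c NOR b = F NOR F = T
(c NOR b) NAND a = T NAND F = T
f NAND a = T NAND F = T
((c NOR b) NAND a) XOR (f NAND a) = T XOR T = F
c NOR (((c NOR b) NAND a) XOR (f NAND a)) = F NOR F = T
b IFF f = F IFF T = F
(b IFF f) NOR c = F NOR F = T
f XOR c = T XOR F = T
((b IFF f) NOR c) NAND (f XOR c) = T NAND T = F
b NAND a = F NAND F = T
NOT (b NAND a) = NOT T = F
(((b IFF f) NOR c) NAND (f XOR c)) NAND NOT (b NAND a) = F NAND F = T
b NAND ((((b IFF f) NOR c) NAND (f XOR c)) NAND NOT (b NAND a)) = F NAND T = T
(c NOR (((c NOR b) NAND a) XOR (f NAND a))) XOR (b NAND ((((b IFF f) NOR c) NAND (f XOR c)) NAND NOT (b NAND a))) = T XOR T = F
(a NOR f) IFF ((c NOR (((c NOR b) NAND a) XOR (f NAND a))) XOR (b NAND ((((b IFF f) NOR c) NAND (f XOR c)) NAND NOT (b NAND a)))) = F IFF F = T

T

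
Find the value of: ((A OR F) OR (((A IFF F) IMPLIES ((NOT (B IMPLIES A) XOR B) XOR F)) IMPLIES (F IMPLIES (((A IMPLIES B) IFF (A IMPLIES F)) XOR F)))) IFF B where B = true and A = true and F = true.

A OR F = true OR true = true
A IFF F = true IFF true = true
B IMPLIES A = true IMPLIES true = true
NOT (B IMPLIES A) = NOT true = false
NOT (B IMPLIES A) XOR B = false XOR true = true
(NOT (B IMPLIES A) XOR B) XOR F = true XOR true = false
(A IFF F) IMPLIES ((NOT (B IMPLIES A) XOR B) XOR F) = true IMPLIES false = false
A IMPLIES B = true IMPLIES true = true
A IMPLIES F = true IMPLIES true = true
(A IMPLIES B) IFF (A IMPLIES F) = true IFF true = true
((A IMPLIES B) IFF (A IMPLIES F)) XOR F = true XOR true = false
F IMPLIES (((A IMPLIES B) IFF (A IMPLIES F)) XOR F) = true IMPLIES false = false
((A IFF F) IMPLIES ((NOT (B IMPLIES A) XOR B) XOR F)) IMPLIES (F IMPLIES (((A IMPLIES B) IFF (A IMPLIES F)) XOR F)) = false IMPLIES false = true
(A OR F) OR (((A IFF F) IMPLIES ((NOT (B IMPLIES A) XOR B) XOR F)) IMPLIES (F IMPLIES (((A IMPLIES B) IFF (A IMPLIES F)) XOR F))) = true OR true = true
((A OR F) OR (((A IFF F) IMPLIES ((NOT (B IMPLIES A) XOR B) XOR F)) IMPLIES (F IMPLIES (((A IMPLIES B) IFF (A IMPLIES F)) XOR F)))) IFF B = true IFF true = true

true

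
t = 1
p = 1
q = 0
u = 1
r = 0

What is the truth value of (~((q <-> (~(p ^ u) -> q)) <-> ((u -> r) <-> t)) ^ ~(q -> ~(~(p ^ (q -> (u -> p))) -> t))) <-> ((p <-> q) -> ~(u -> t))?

1

Substituting t=1, p=1, q=0, u=1, r=0:
p ^ u = 1 ^ 1 = 0
~(p ^ u) = ~0 = 1
~(p ^ u) -> q = 1 -> 0 = 0
q <-> (~(p ^ u) -> q) = 0 <-> 0 = 1
u -> r = 1 -> 0 = 0
(u -> r) <-> t = 0 <-> 1 = 0
(q <-> (~(p ^ u) -> q)) <-> ((u -> r) <-> t) = 1 <-> 0 = 0
~((q <-> (~(p ^ u) -> q)) <-> ((u -> r) <-> t)) = ~0 = 1
u -> p = 1 -> 1 = 1
q -> (u -> p) = 0 -> 1 = 1
p ^ (q -> (u -> p)) = 1 ^ 1 = 0
~(p ^ (q -> (u -> p))) = ~0 = 1
~(p ^ (q -> (u -> p))) -> t = 1 -> 1 = 1
~(~(p ^ (q -> (u -> p))) -> t) = ~1 = 0
q -> ~(~(p ^ (q -> (u -> p))) -> t) = 0 -> 0 = 1
~(q -> ~(~(p ^ (q -> (u -> p))) -> t)) = ~1 = 0
~((q <-> (~(p ^ u) -> q)) <-> ((u -> r) <-> t)) ^ ~(q -> ~(~(p ^ (q -> (u -> p))) -> t)) = 1 ^ 0 = 1
p <-> q = 1 <-> 0 = 0
u -> t = 1 -> 1 = 1
~(u -> t) = ~1 = 0
(p <-> q) -> ~(u -> t) = 0 -> 0 = 1
(~((q <-> (~(p ^ u) -> q)) <-> ((u -> r) <-> t)) ^ ~(q -> ~(~(p ^ (q -> (u -> p))) -> t))) <-> ((p <-> q) -> ~(u -> t)) = 1 <-> 1 = 1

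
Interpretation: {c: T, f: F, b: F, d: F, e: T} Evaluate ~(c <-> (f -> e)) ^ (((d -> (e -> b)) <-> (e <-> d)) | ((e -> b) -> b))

f -> e = F -> T = T
c <-> (f -> e) = T <-> T = T
~(c <-> (f -> e)) = ~T = F
e -> b = T -> F = F
d -> (e -> b) = F -> F = T
e <-> d = T <-> F = F
(d -> (e -> b)) <-> (e <-> d) = T <-> F = F
e -> b = T -> F = F
(e -> b) -> b = F -> F = T
((d -> (e -> b)) <-> (e <-> d)) | ((e -> b) -> b) = F | T = T
~(c <-> (f -> e)) ^ (((d -> (e -> b)) <-> (e <-> d)) | ((e -> b) -> b)) = F ^ T = T

T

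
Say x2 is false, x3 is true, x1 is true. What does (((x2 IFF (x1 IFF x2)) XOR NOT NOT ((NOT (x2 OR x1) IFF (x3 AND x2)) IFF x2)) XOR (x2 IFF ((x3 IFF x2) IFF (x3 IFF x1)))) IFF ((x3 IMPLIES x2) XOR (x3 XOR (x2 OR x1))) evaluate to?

x1 IFF x2 = True IFF False = False
x2 IFF (x1 IFF x2) = False IFF False = True
x2 OR x1 = False OR True = True
NOT (x2 OR x1) = NOT True = False
x3 AND x2 = True AND False = False
NOT (x2 OR x1) IFF (x3 AND x2) = False IFF False = True
(NOT (x2 OR x1) IFF (x3 AND x2)) IFF x2 = True IFF False = False
NOT ((NOT (x2 OR x1) IFF (x3 AND x2)) IFF x2) = NOT False = True
NOT NOT ((NOT (x2 OR x1) IFF (x3 AND x2)) IFF x2) = NOT True = False
(x2 IFF (x1 IFF x2)) XOR NOT NOT ((NOT (x2 OR x1) IFF (x3 AND x2)) IFF x2) = True XOR False = True
x3 IFF x2 = True IFF False = False
x3 IFF x1 = True IFF True = True
(x3 IFF x2) IFF (x3 IFF x1) = False IFF True = False
x2 IFF ((x3 IFF x2) IFF (x3 IFF x1)) = False IFF False = True
((x2 IFF (x1 IFF x2)) XOR NOT NOT ((NOT (x2 OR x1) IFF (x3 AND x2)) IFF x2)) XOR (x2 IFF ((x3 IFF x2) IFF (x3 IFF x1))) = True XOR True = False
x3 IMPLIES x2 = True IMPLIES False = False
x2 OR x1 = False OR True = True
x3 XOR (x2 OR x1) = True XOR True = False
(x3 IMPLIES x2) XOR (x3 XOR (x2 OR x1)) = False XOR False = False
(((x2 IFF (x1 IFF x2)) XOR NOT NOT ((NOT (x2 OR x1) IFF (x3 AND x2)) IFF x2)) XOR (x2 IFF ((x3 IFF x2) IFF (x3 IFF x1)))) IFF ((x3 IMPLIES x2) XOR (x3 XOR (x2 OR x1))) = False IFF False = True

True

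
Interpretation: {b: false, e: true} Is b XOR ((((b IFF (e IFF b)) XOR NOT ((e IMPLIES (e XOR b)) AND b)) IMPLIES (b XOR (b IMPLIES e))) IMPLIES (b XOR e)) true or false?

e IFF b = true IFF false = false
b IFF (e IFF b) = false IFF false = true
e XOR b = true XOR false = true
e IMPLIES (e XOR b) = true IMPLIES true = true
(e IMPLIES (e XOR b)) AND b = true AND false = false
NOT ((e IMPLIES (e XOR b)) AND b) = NOT false = true
(b IFF (e IFF b)) XOR NOT ((e IMPLIES (e XOR b)) AND b) = true XOR true = false
b IMPLIES e = false IMPLIES true = true
b XOR (b IMPLIES e) = false XOR true = true
((b IFF (e IFF b)) XOR NOT ((e IMPLIES (e XOR b)) AND b)) IMPLIES (b XOR (b IMPLIES e)) = false IMPLIES true = true
b XOR e = false XOR true = true
(((b IFF (e IFF b)) XOR NOT ((e IMPLIES (e XOR b)) AND b)) IMPLIES (b XOR (b IMPLIES e))) IMPLIES (b XOR e) = true IMPLIES true = true
b XOR ((((b IFF (e IFF b)) XOR NOT ((e IMPLIES (e XOR b)) AND b)) IMPLIES (b XOR (b IMPLIES e))) IMPLIES (b XOR e)) = false XOR true = true

true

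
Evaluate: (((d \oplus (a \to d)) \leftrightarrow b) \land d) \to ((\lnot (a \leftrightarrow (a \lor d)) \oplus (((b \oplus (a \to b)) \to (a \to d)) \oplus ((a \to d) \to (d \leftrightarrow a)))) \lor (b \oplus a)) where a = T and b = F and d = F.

a \to d = T \to F = F
d \oplus (a \to d) = F \oplus F = F
(d \oplus (a \to d)) \leftrightarrow b = F \leftrightarrow F = T
((d \oplus (a \to d)) \leftrightarrow b) \land d = T \land F = F
a \lor d = T \lor F = T
a \leftrightarrow (a \lor d) = T \leftrightarrow T = T
\lnot (a \leftrightarrow (a \lor d)) = \lnot T = F
a \to b = T \to F = F
b \oplus (a \to b) = F \oplus F = F
a \to d = T \to F = F
(b \oplus (a \to b)) \to (a \to d) = F \to F = T
a \to d = T \to F = F
d \leftrightarrow a = F \leftrightarrow T = F
(a \to d) \to (d \leftrightarrow a) = F \to F = T
((b \oplus (a \to b)) \to (a \to d)) \oplus ((a \to d) \to (d \leftrightarrow a)) = T \oplus T = F
\lnot (a \leftrightarrow (a \lor d)) \oplus (((b \oplus (a \to b)) \to (a \to d)) \oplus ((a \to d) \to (d \leftrightarrow a))) = F \oplus F = F
b \oplus a = F \oplus T = T
(\lnot (a \leftrightarrow (a \lor d)) \oplus (((b \oplus (a \to b)) \to (a \to d)) \oplus ((a \to d) \to (d \leftrightarrow a)))) \lor (b \oplus a) = F \lor T = T
(((d \oplus (a \to d)) \leftrightarrow b) \land d) \to ((\lnot (a \leftrightarrow (a \lor d)) \oplus (((b \oplus (a \to b)) \to (a \to d)) \oplus ((a \to d) \to (d \leftrightarrow a)))) \lor (b \oplus a)) = F \to T = T

T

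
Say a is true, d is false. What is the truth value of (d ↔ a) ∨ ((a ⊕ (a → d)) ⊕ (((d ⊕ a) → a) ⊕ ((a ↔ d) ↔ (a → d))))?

T

d ↔ a = F ↔ T = F
a → d = T → F = F
a ⊕ (a → d) = T ⊕ F = T
d ⊕ a = F ⊕ T = T
(d ⊕ a) → a = T → T = T
a ↔ d = T ↔ F = F
a → d = T → F = F
(a ↔ d) ↔ (a → d) = F ↔ F = T
((d ⊕ a) → a) ⊕ ((a ↔ d) ↔ (a → d)) = T ⊕ T = F
(a ⊕ (a → d)) ⊕ (((d ⊕ a) → a) ⊕ ((a ↔ d) ↔ (a → d))) = T ⊕ F = T
(d ↔ a) ∨ ((a ⊕ (a → d)) ⊕ (((d ⊕ a) → a) ⊕ ((a ↔ d) ↔ (a → d)))) = F ∨ T = T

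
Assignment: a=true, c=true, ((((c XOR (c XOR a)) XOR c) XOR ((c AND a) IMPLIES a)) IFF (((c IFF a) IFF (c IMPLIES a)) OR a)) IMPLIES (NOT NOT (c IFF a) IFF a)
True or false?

true

Substituting a=true, c=true:
c XOR a = true XOR true = false
c XOR (c XOR a) = true XOR false = true
(c XOR (c XOR a)) XOR c = true XOR true = false
c AND a = true AND true = true
(c AND a) IMPLIES a = true IMPLIES true = true
((c XOR (c XOR a)) XOR c) XOR ((c AND a) IMPLIES a) = false XOR true = true
c IFF a = true IFF true = true
c IMPLIES a = true IMPLIES true = true
(c IFF a) IFF (c IMPLIES a) = true IFF true = true
((c IFF a) IFF (c IMPLIES a)) OR a = true OR true = true
(((c XOR (c XOR a)) XOR c) XOR ((c AND a) IMPLIES a)) IFF (((c IFF a) IFF (c IMPLIES a)) OR a) = true IFF true = true
c IFF a = true IFF true = true
NOT (c IFF a) = NOT true = false
NOT NOT (c IFF a) = NOT false = true
NOT NOT (c IFF a) IFF a = true IFF true = true
((((c XOR (c XOR a)) XOR c) XOR ((c AND a) IMPLIES a)) IFF (((c IFF a) IFF (c IMPLIES a)) OR a)) IMPLIES (NOT NOT (c IFF a) IFF a) = true IMPLIES true = true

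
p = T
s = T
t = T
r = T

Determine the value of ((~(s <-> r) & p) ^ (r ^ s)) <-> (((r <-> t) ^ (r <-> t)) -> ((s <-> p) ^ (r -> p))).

s <-> r = T <-> T = T
~(s <-> r) = ~T = F
~(s <-> r) & p = F & T = F
r ^ s = T ^ T = F
(~(s <-> r) & p) ^ (r ^ s) = F ^ F = F
r <-> t = T <-> T = T
r <-> t = T <-> T = T
(r <-> t) ^ (r <-> t) = T ^ T = F
s <-> p = T <-> T = T
r -> p = T -> T = T
(s <-> p) ^ (r -> p) = T ^ T = F
((r <-> t) ^ (r <-> t)) -> ((s <-> p) ^ (r -> p)) = F -> F = T
((~(s <-> r) & p) ^ (r ^ s)) <-> (((r <-> t) ^ (r <-> t)) -> ((s <-> p) ^ (r -> p))) = F <-> T = F

F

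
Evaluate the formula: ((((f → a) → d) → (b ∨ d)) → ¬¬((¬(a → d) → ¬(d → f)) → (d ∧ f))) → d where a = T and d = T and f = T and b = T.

f → a = T → T = T
(f → a) → d = T → T = T
b ∨ d = T ∨ T = T
((f → a) → d) → (b ∨ d) = T → T = T
a → d = T → T = T
¬(a → d) = ¬T = F
d → f = T → T = T
¬(d → f) = ¬T = F
¬(a → d) → ¬(d → f) = F → F = T
d ∧ f = T ∧ T = T
(¬(a → d) → ¬(d → f)) → (d ∧ f) = T → T = T
¬((¬(a → d) → ¬(d → f)) → (d ∧ f)) = ¬T = F
¬¬((¬(a → d) → ¬(d → f)) → (d ∧ f)) = ¬F = T
(((f → a) → d) → (b ∨ d)) → ¬¬((¬(a → d) → ¬(d → f)) → (d ∧ f)) = T → T = T
((((f → a) → d) → (b ∨ d)) → ¬¬((¬(a → d) → ¬(d → f)) → (d ∧ f))) → d = T → T = T

T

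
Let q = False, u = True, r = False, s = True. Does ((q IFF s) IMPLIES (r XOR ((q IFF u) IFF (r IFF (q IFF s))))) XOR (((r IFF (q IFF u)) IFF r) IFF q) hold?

q IFF s = False IFF True = False
q IFF u = False IFF True = False
q IFF s = False IFF True = False
r IFF (q IFF s) = False IFF False = True
(q IFF u) IFF (r IFF (q IFF s)) = False IFF True = False
r XOR ((q IFF u) IFF (r IFF (q IFF s))) = False XOR False = False
(q IFF s) IMPLIES (r XOR ((q IFF u) IFF (r IFF (q IFF s)))) = False IMPLIES False = True
q IFF u = False IFF True = False
r IFF (q IFF u) = False IFF False = True
(r IFF (q IFF u)) IFF r = True IFF False = False
((r IFF (q IFF u)) IFF r) IFF q = False IFF False = True
((q IFF s) IMPLIES (r XOR ((q IFF u) IFF (r IFF (q IFF s))))) XOR (((r IFF (q IFF u)) IFF r) IFF q) = True XOR True = False

False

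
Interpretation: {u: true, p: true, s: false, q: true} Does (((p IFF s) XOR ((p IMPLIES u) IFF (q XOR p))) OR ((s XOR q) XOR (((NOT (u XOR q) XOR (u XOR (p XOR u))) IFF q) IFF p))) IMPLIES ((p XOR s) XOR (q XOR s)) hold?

false

Substituting u=true, p=true, s=false, q=true:
p IFF s = true IFF false = false
p IMPLIES u = true IMPLIES true = true
q XOR p = true XOR true = false
(p IMPLIES u) IFF (q XOR p) = true IFF false = false
(p IFF s) XOR ((p IMPLIES u) IFF (q XOR p)) = false XOR false = false
s XOR q = false XOR true = true
u XOR q = true XOR true = false
NOT (u XOR q) = NOT false = true
p XOR u = true XOR true = false
u XOR (p XOR u) = true XOR false = true
NOT (u XOR q) XOR (u XOR (p XOR u)) = true XOR true = false
(NOT (u XOR q) XOR (u XOR (p XOR u))) IFF q = false IFF true = false
((NOT (u XOR q) XOR (u XOR (p XOR u))) IFF q) IFF p = false IFF true = false
(s XOR q) XOR (((NOT (u XOR q) XOR (u XOR (p XOR u))) IFF q) IFF p) = true XOR false = true
((p IFF s) XOR ((p IMPLIES u) IFF (q XOR p))) OR ((s XOR q) XOR (((NOT (u XOR q) XOR (u XOR (p XOR u))) IFF q) IFF p)) = false OR true = true
p XOR s = true XOR false = true
q XOR s = true XOR false = true
(p XOR s) XOR (q XOR s) = true XOR true = false
(((p IFF s) XOR ((p IMPLIES u) IFF (q XOR p))) OR ((s XOR q) XOR (((NOT (u XOR q) XOR (u XOR (p XOR u))) IFF q) IFF p))) IMPLIES ((p XOR s) XOR (q XOR s)) = true IMPLIES false = false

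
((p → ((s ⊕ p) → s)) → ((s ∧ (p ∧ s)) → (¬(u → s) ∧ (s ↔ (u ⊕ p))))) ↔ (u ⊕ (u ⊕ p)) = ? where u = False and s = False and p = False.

s ⊕ p = False ⊕ False = False
(s ⊕ p) → s = False → False = True
p → ((s ⊕ p) → s) = False → True = True
p ∧ s = False ∧ False = False
s ∧ (p ∧ s) = False ∧ False = False
u → s = False → False = True
¬(u → s) = ¬True = False
u ⊕ p = False ⊕ False = False
s ↔ (u ⊕ p) = False ↔ False = True
¬(u → s) ∧ (s ↔ (u ⊕ p)) = False ∧ True = False
(s ∧ (p ∧ s)) → (¬(u → s) ∧ (s ↔ (u ⊕ p))) = False → False = True
(p → ((s ⊕ p) → s)) → ((s ∧ (p ∧ s)) → (¬(u → s) ∧ (s ↔ (u ⊕ p)))) = True → True = True
u ⊕ p = False ⊕ False = False
u ⊕ (u ⊕ p) = False ⊕ False = False
((p → ((s ⊕ p) → s)) → ((s ∧ (p ∧ s)) → (¬(u → s) ∧ (s ↔ (u ⊕ p))))) ↔ (u ⊕ (u ⊕ p)) = True ↔ False = False

False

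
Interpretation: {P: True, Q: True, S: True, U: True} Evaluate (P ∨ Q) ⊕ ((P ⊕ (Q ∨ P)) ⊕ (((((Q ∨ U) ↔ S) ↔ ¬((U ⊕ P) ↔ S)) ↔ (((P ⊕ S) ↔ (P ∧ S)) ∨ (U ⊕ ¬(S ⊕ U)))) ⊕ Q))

P ∨ Q = True ∨ True = True
Q ∨ P = True ∨ True = True
P ⊕ (Q ∨ P) = True ⊕ True = False
Q ∨ U = True ∨ True = True
(Q ∨ U) ↔ S = True ↔ True = True
U ⊕ P = True ⊕ True = False
(U ⊕ P) ↔ S = False ↔ True = False
¬((U ⊕ P) ↔ S) = ¬False = True
((Q ∨ U) ↔ S) ↔ ¬((U ⊕ P) ↔ S) = True ↔ True = True
P ⊕ S = True ⊕ True = False
P ∧ S = True ∧ True = True
(P ⊕ S) ↔ (P ∧ S) = False ↔ True = False
S ⊕ U = True ⊕ True = False
¬(S ⊕ U) = ¬False = True
U ⊕ ¬(S ⊕ U) = True ⊕ True = False
((P ⊕ S) ↔ (P ∧ S)) ∨ (U ⊕ ¬(S ⊕ U)) = False ∨ False = False
(((Q ∨ U) ↔ S) ↔ ¬((U ⊕ P) ↔ S)) ↔ (((P ⊕ S) ↔ (P ∧ S)) ∨ (U ⊕ ¬(S ⊕ U))) = True ↔ False = False
((((Q ∨ U) ↔ S) ↔ ¬((U ⊕ P) ↔ S)) ↔ (((P ⊕ S) ↔ (P ∧ S)) ∨ (U ⊕ ¬(S ⊕ U)))) ⊕ Q = False ⊕ True = True
(P ⊕ (Q ∨ P)) ⊕ (((((Q ∨ U) ↔ S) ↔ ¬((U ⊕ P) ↔ S)) ↔ (((P ⊕ S) ↔ (P ∧ S)) ∨ (U ⊕ ¬(S ⊕ U)))) ⊕ Q) = False ⊕ True = True
(P ∨ Q) ⊕ ((P ⊕ (Q ∨ P)) ⊕ (((((Q ∨ U) ↔ S) ↔ ¬((U ⊕ P) ↔ S)) ↔ (((P ⊕ S) ↔ (P ∧ S)) ∨ (U ⊕ ¬(S ⊕ U)))) ⊕ Q)) = True ⊕ True = False

False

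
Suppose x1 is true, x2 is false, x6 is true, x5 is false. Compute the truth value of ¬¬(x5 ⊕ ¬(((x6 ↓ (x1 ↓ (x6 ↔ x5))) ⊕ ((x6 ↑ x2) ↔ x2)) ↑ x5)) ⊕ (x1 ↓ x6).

F

x6 ↔ x5 = T ↔ F = F
x1 ↓ (x6 ↔ x5) = T ↓ F = F
x6 ↓ (x1 ↓ (x6 ↔ x5)) = T ↓ F = F
x6 ↑ x2 = T ↑ F = T
(x6 ↑ x2) ↔ x2 = T ↔ F = F
(x6 ↓ (x1 ↓ (x6 ↔ x5))) ⊕ ((x6 ↑ x2) ↔ x2) = F ⊕ F = F
((x6 ↓ (x1 ↓ (x6 ↔ x5))) ⊕ ((x6 ↑ x2) ↔ x2)) ↑ x5 = F ↑ F = T
¬(((x6 ↓ (x1 ↓ (x6 ↔ x5))) ⊕ ((x6 ↑ x2) ↔ x2)) ↑ x5) = ¬T = F
x5 ⊕ ¬(((x6 ↓ (x1 ↓ (x6 ↔ x5))) ⊕ ((x6 ↑ x2) ↔ x2)) ↑ x5) = F ⊕ F = F
¬(x5 ⊕ ¬(((x6 ↓ (x1 ↓ (x6 ↔ x5))) ⊕ ((x6 ↑ x2) ↔ x2)) ↑ x5)) = ¬F = T
¬¬(x5 ⊕ ¬(((x6 ↓ (x1 ↓ (x6 ↔ x5))) ⊕ ((x6 ↑ x2) ↔ x2)) ↑ x5)) = ¬T = F
x1 ↓ x6 = T ↓ T = F
¬¬(x5 ⊕ ¬(((x6 ↓ (x1 ↓ (x6 ↔ x5))) ⊕ ((x6 ↑ x2) ↔ x2)) ↑ x5)) ⊕ (x1 ↓ x6) = F ⊕ F = F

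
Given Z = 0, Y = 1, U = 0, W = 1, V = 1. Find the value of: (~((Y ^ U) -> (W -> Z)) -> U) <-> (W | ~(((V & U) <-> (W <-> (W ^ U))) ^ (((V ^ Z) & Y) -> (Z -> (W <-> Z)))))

0

Substituting Z=0, Y=1, U=0, W=1, V=1:
Y ^ U = 1 ^ 0 = 1
W -> Z = 1 -> 0 = 0
(Y ^ U) -> (W -> Z) = 1 -> 0 = 0
~((Y ^ U) -> (W -> Z)) = ~0 = 1
~((Y ^ U) -> (W -> Z)) -> U = 1 -> 0 = 0
V & U = 1 & 0 = 0
W ^ U = 1 ^ 0 = 1
W <-> (W ^ U) = 1 <-> 1 = 1
(V & U) <-> (W <-> (W ^ U)) = 0 <-> 1 = 0
V ^ Z = 1 ^ 0 = 1
(V ^ Z) & Y = 1 & 1 = 1
W <-> Z = 1 <-> 0 = 0
Z -> (W <-> Z) = 0 -> 0 = 1
((V ^ Z) & Y) -> (Z -> (W <-> Z)) = 1 -> 1 = 1
((V & U) <-> (W <-> (W ^ U))) ^ (((V ^ Z) & Y) -> (Z -> (W <-> Z))) = 0 ^ 1 = 1
~(((V & U) <-> (W <-> (W ^ U))) ^ (((V ^ Z) & Y) -> (Z -> (W <-> Z)))) = ~1 = 0
W | ~(((V & U) <-> (W <-> (W ^ U))) ^ (((V ^ Z) & Y) -> (Z -> (W <-> Z)))) = 1 | 0 = 1
(~((Y ^ U) -> (W -> Z)) -> U) <-> (W | ~(((V & U) <-> (W <-> (W ^ U))) ^ (((V ^ Z) & Y) -> (Z -> (W <-> Z))))) = 0 <-> 1 = 0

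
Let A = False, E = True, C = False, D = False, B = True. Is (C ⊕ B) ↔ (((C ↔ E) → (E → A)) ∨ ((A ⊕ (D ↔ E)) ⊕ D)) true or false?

True

Substituting A=False, E=True, C=False, D=False, B=True:
C ⊕ B = False ⊕ True = True
C ↔ E = False ↔ True = False
E → A = True → False = False
(C ↔ E) → (E → A) = False → False = True
D ↔ E = False ↔ True = False
A ⊕ (D ↔ E) = False ⊕ False = False
(A ⊕ (D ↔ E)) ⊕ D = False ⊕ False = False
((C ↔ E) → (E → A)) ∨ ((A ⊕ (D ↔ E)) ⊕ D) = True ∨ False = True
(C ⊕ B) ↔ (((C ↔ E) → (E → A)) ∨ ((A ⊕ (D ↔ E)) ⊕ D)) = True ↔ True = True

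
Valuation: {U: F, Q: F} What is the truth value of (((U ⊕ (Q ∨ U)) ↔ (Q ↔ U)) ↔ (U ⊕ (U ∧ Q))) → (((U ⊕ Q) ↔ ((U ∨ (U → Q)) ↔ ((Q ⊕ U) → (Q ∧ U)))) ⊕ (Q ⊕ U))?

F

Q ∨ U = F ∨ F = F
U ⊕ (Q ∨ U) = F ⊕ F = F
Q ↔ U = F ↔ F = T
(U ⊕ (Q ∨ U)) ↔ (Q ↔ U) = F ↔ T = F
U ∧ Q = F ∧ F = F
U ⊕ (U ∧ Q) = F ⊕ F = F
((U ⊕ (Q ∨ U)) ↔ (Q ↔ U)) ↔ (U ⊕ (U ∧ Q)) = F ↔ F = T
U ⊕ Q = F ⊕ F = F
U → Q = F → F = T
U ∨ (U → Q) = F ∨ T = T
Q ⊕ U = F ⊕ F = F
Q ∧ U = F ∧ F = F
(Q ⊕ U) → (Q ∧ U) = F → F = T
(U ∨ (U → Q)) ↔ ((Q ⊕ U) → (Q ∧ U)) = T ↔ T = T
(U ⊕ Q) ↔ ((U ∨ (U → Q)) ↔ ((Q ⊕ U) → (Q ∧ U))) = F ↔ T = F
Q ⊕ U = F ⊕ F = F
((U ⊕ Q) ↔ ((U ∨ (U → Q)) ↔ ((Q ⊕ U) → (Q ∧ U)))) ⊕ (Q ⊕ U) = F ⊕ F = F
(((U ⊕ (Q ∨ U)) ↔ (Q ↔ U)) ↔ (U ⊕ (U ∧ Q))) → (((U ⊕ Q) ↔ ((U ∨ (U → Q)) ↔ ((Q ⊕ U) → (Q ∧ U)))) ⊕ (Q ⊕ U)) = T → F = F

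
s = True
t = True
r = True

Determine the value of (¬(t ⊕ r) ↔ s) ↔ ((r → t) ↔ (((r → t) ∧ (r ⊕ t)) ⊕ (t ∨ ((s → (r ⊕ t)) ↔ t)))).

True

t ⊕ r = True ⊕ True = False
¬(t ⊕ r) = ¬False = True
¬(t ⊕ r) ↔ s = True ↔ True = True
r → t = True → True = True
r → t = True → True = True
r ⊕ t = True ⊕ True = False
(r → t) ∧ (r ⊕ t) = True ∧ False = False
r ⊕ t = True ⊕ True = False
s → (r ⊕ t) = True → False = False
(s → (r ⊕ t)) ↔ t = False ↔ True = False
t ∨ ((s → (r ⊕ t)) ↔ t) = True ∨ False = True
((r → t) ∧ (r ⊕ t)) ⊕ (t ∨ ((s → (r ⊕ t)) ↔ t)) = False ⊕ True = True
(r → t) ↔ (((r → t) ∧ (r ⊕ t)) ⊕ (t ∨ ((s → (r ⊕ t)) ↔ t))) = True ↔ True = True
(¬(t ⊕ r) ↔ s) ↔ ((r → t) ↔ (((r → t) ∧ (r ⊕ t)) ⊕ (t ∨ ((s → (r ⊕ t)) ↔ t)))) = True ↔ True = True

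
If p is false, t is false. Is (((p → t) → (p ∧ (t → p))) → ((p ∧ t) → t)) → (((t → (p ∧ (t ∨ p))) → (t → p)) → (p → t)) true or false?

True

p → t = False → False = True
t → p = False → False = True
p ∧ (t → p) = False ∧ True = False
(p → t) → (p ∧ (t → p)) = True → False = False
p ∧ t = False ∧ False = False
(p ∧ t) → t = False → False = True
((p → t) → (p ∧ (t → p))) → ((p ∧ t) → t) = False → True = True
t ∨ p = False ∨ False = False
p ∧ (t ∨ p) = False ∧ False = False
t → (p ∧ (t ∨ p)) = False → False = True
t → p = False → False = True
(t → (p ∧ (t ∨ p))) → (t → p) = True → True = True
p → t = False → False = True
((t → (p ∧ (t ∨ p))) → (t → p)) → (p → t) = True → True = True
(((p → t) → (p ∧ (t → p))) → ((p ∧ t) → t)) → (((t → (p ∧ (t ∨ p))) → (t → p)) → (p → t)) = True → True = True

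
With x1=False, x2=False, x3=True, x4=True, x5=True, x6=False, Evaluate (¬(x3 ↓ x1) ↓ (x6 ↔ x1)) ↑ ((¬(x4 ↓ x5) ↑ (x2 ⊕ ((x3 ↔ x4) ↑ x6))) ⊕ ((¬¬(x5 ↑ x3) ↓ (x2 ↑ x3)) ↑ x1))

Substituting x1=False, x2=False, x3=True, x4=True, x5=True, x6=False:
x3 ↓ x1 = True ↓ False = False
¬(x3 ↓ x1) = ¬False = True
x6 ↔ x1 = False ↔ False = True
¬(x3 ↓ x1) ↓ (x6 ↔ x1) = True ↓ True = False
x4 ↓ x5 = True ↓ True = False
¬(x4 ↓ x5) = ¬False = True
x3 ↔ x4 = True ↔ True = True
(x3 ↔ x4) ↑ x6 = True ↑ False = True
x2 ⊕ ((x3 ↔ x4) ↑ x6) = False ⊕ True = True
¬(x4 ↓ x5) ↑ (x2 ⊕ ((x3 ↔ x4) ↑ x6)) = True ↑ True = False
x5 ↑ x3 = True ↑ True = False
¬(x5 ↑ x3) = ¬False = True
¬¬(x5 ↑ x3) = ¬True = False
x2 ↑ x3 = False ↑ True = True
¬¬(x5 ↑ x3) ↓ (x2 ↑ x3) = False ↓ True = False
(¬¬(x5 ↑ x3) ↓ (x2 ↑ x3)) ↑ x1 = False ↑ False = True
(¬(x4 ↓ x5) ↑ (x2 ⊕ ((x3 ↔ x4) ↑ x6))) ⊕ ((¬¬(x5 ↑ x3) ↓ (x2 ↑ x3)) ↑ x1) = False ⊕ True = True
(¬(x3 ↓ x1) ↓ (x6 ↔ x1)) ↑ ((¬(x4 ↓ x5) ↑ (x2 ⊕ ((x3 ↔ x4) ↑ x6))) ⊕ ((¬¬(x5 ↑ x3) ↓ (x2 ↑ x3)) ↑ x1)) = False ↑ True = True

True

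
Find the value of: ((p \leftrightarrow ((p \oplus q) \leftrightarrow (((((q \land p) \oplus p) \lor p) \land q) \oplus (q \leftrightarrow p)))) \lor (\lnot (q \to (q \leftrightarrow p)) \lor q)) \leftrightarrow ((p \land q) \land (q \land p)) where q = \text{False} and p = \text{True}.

\text{True}

p \oplus q = \text{True} \oplus \text{False} = \text{True}
q \land p = \text{False} \land \text{True} = \text{False}
(q \land p) \oplus p = \text{False} \oplus \text{True} = \text{True}
((q \land p) \oplus p) \lor p = \text{True} \lor \text{True} = \text{True}
(((q \land p) \oplus p) \lor p) \land q = \text{True} \land \text{False} = \text{False}
q \leftrightarrow p = \text{False} \leftrightarrow \text{True} = \text{False}
((((q \land p) \oplus p) \lor p) \land q) \oplus (q \leftrightarrow p) = \text{False} \oplus \text{False} = \text{False}
(p \oplus q) \leftrightarrow (((((q \land p) \oplus p) \lor p) \land q) \oplus (q \leftrightarrow p)) = \text{True} \leftrightarrow \text{False} = \text{False}
p \leftrightarrow ((p \oplus q) \leftrightarrow (((((q \land p) \oplus p) \lor p) \land q) \oplus (q \leftrightarrow p))) = \text{True} \leftrightarrow \text{False} = \text{False}
q \leftrightarrow p = \text{False} \leftrightarrow \text{True} = \text{False}
q \to (q \leftrightarrow p) = \text{False} \to \text{False} = \text{True}
\lnot (q \to (q \leftrightarrow p)) = \lnot \text{True} = \text{False}
\lnot (q \to (q \leftrightarrow p)) \lor q = \text{False} \lor \text{False} = \text{False}
(p \leftrightarrow ((p \oplus q) \leftrightarrow (((((q \land p) \oplus p) \lor p) \land q) \oplus (q \leftrightarrow p)))) \lor (\lnot (q \to (q \leftrightarrow p)) \lor q) = \text{False} \lor \text{False} = \text{False}
p \land q = \text{True} \land \text{False} = \text{False}
q \land p = \text{False} \land \text{True} = \text{False}
(p \land q) \land (q \land p) = \text{False} \land \text{False} = \text{False}
((p \leftrightarrow ((p \oplus q) \leftrightarrow (((((q \land p) \oplus p) \lor p) \land q) \oplus (q \leftrightarrow p)))) \lor (\lnot (q \to (q \leftrightarrow p)) \lor q)) \leftrightarrow ((p \land q) \land (q \land p)) = \text{False} \leftrightarrow \text{False} = \text{True}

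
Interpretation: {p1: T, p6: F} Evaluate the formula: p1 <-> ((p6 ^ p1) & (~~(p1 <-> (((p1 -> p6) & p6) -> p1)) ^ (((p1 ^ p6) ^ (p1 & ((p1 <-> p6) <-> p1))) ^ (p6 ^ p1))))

p6 ^ p1 = F ^ T = T
p1 -> p6 = T -> F = F
(p1 -> p6) & p6 = F & F = F
((p1 -> p6) & p6) -> p1 = F -> T = T
p1 <-> (((p1 -> p6) & p6) -> p1) = T <-> T = T
~(p1 <-> (((p1 -> p6) & p6) -> p1)) = ~T = F
~~(p1 <-> (((p1 -> p6) & p6) -> p1)) = ~F = T
p1 ^ p6 = T ^ F = T
p1 <-> p6 = T <-> F = F
(p1 <-> p6) <-> p1 = F <-> T = F
p1 & ((p1 <-> p6) <-> p1) = T & F = F
(p1 ^ p6) ^ (p1 & ((p1 <-> p6) <-> p1)) = T ^ F = T
p6 ^ p1 = F ^ T = T
((p1 ^ p6) ^ (p1 & ((p1 <-> p6) <-> p1))) ^ (p6 ^ p1) = T ^ T = F
~~(p1 <-> (((p1 -> p6) & p6) -> p1)) ^ (((p1 ^ p6) ^ (p1 & ((p1 <-> p6) <-> p1))) ^ (p6 ^ p1)) = T ^ F = T
(p6 ^ p1) & (~~(p1 <-> (((p1 -> p6) & p6) -> p1)) ^ (((p1 ^ p6) ^ (p1 & ((p1 <-> p6) <-> p1))) ^ (p6 ^ p1))) = T & T = T
p1 <-> ((p6 ^ p1) & (~~(p1 <-> (((p1 -> p6) & p6) -> p1)) ^ (((p1 ^ p6) ^ (p1 & ((p1 <-> p6) <-> p1))) ^ (p6 ^ p1)))) = T <-> T = T

T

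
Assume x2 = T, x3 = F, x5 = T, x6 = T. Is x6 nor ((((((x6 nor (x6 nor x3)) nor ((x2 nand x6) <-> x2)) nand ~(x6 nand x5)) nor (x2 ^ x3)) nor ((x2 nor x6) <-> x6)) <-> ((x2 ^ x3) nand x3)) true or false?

F

x6 nor x3 = T nor F = F
x6 nor (x6 nor x3) = T nor F = F
x2 nand x6 = T nand T = F
(x2 nand x6) <-> x2 = F <-> T = F
(x6 nor (x6 nor x3)) nor ((x2 nand x6) <-> x2) = F nor F = T
x6 nand x5 = T nand T = F
~(x6 nand x5) = ~F = T
((x6 nor (x6 nor x3)) nor ((x2 nand x6) <-> x2)) nand ~(x6 nand x5) = T nand T = F
x2 ^ x3 = T ^ F = T
(((x6 nor (x6 nor x3)) nor ((x2 nand x6) <-> x2)) nand ~(x6 nand x5)) nor (x2 ^ x3) = F nor T = F
x2 nor x6 = T nor T = F
(x2 nor x6) <-> x6 = F <-> T = F
((((x6 nor (x6 nor x3)) nor ((x2 nand x6) <-> x2)) nand ~(x6 nand x5)) nor (x2 ^ x3)) nor ((x2 nor x6) <-> x6) = F nor F = T
x2 ^ x3 = T ^ F = T
(x2 ^ x3) nand x3 = T nand F = T
(((((x6 nor (x6 nor x3)) nor ((x2 nand x6) <-> x2)) nand ~(x6 nand x5)) nor (x2 ^ x3)) nor ((x2 nor x6) <-> x6)) <-> ((x2 ^ x3) nand x3) = T <-> T = T
x6 nor ((((((x6 nor (x6 nor x3)) nor ((x2 nand x6) <-> x2)) nand ~(x6 nand x5)) nor (x2 ^ x3)) nor ((x2 nor x6) <-> x6)) <-> ((x2 ^ x3) nand x3)) = T nor T = F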